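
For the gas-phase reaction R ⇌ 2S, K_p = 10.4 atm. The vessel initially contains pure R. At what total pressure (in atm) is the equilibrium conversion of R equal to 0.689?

P = 2.88 atm

Let X = conversion of R (basis 1 mol R); extent of reaction ξ = X.
Moles: n_R = 1 − X; n_S = 2X.
Summing: n_T = 1 + X.
K_p = p_S^2 / (p_R) with p_i = (n_i/n_T)·P.
At X = 0.689: the mole-fraction product g(X) = Π y_i^ν_i = 3.615. Since K_p = g(X)·P^{1}, P = (K_p/g)^(1/1) = (10.4/3.615)^(1/1) = 2.88 atm.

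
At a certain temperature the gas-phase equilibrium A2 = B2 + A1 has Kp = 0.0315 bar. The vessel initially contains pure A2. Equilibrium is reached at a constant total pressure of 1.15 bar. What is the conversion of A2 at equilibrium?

Basis: 1 mol A2 initially; let X = conversion of A2. Extent ξ = X.
At extent ξ: n_A2 = 1 − X; n_B2 = X; n_A1 = X.
n_T = Σnᵢ = 1 + X.
y_i = n_i/n_T, p_i = y_i·P. Kp = p_B2 p_A1 / (p_A2).
This yields a degree-2 equation in X; solving on (0,1), X = 0.163.

X = 0.163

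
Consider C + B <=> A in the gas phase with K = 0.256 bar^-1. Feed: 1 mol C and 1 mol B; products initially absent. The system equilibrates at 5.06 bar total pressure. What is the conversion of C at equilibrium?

X = 0.340

Basis: 1 mol C initially; let X = conversion of C. Extent ξ = X.
Species balance: n_C = 1 − X; n_B = 1 − X; n_A = X.
Summing: n_T = 2 − X.
y_i = n_i/n_T, p_i = y_i·P. K = p_A / (p_C p_B).
Equating to 0.256 bar^-1 and solving on 0 < X < 1: X = 0.340.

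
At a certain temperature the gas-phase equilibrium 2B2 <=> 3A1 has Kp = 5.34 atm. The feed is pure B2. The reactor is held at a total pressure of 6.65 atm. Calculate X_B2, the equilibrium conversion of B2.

X = 0.447

Basis: 1 mol B2 initially; let X = conversion of B2. Extent ξ = 0.5X.
Moles: n_B2 = 1 − X; n_A1 = 1.5X.
Total moles n_T = 1 + 0.5X.
y_i = n_i/n_T, p_i = y_i·P. Kp = p_A1^3 / (p_B2^2).
Substituting and setting equal to 5.34 atm gives a polynomial in X; the root in (0,1) is X = 0.447.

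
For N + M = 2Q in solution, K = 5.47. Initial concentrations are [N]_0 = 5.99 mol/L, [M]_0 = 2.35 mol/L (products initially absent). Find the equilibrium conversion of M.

Let X = conversion of M; extent ξ = 2.35·X mol/L.
Concentrations: [N] = 5.99 − 2.35X; [M] = 2.35 − 2.35X; [Q] = 4.7X.
K = [Q]^2 / ([N] [M]).
Equating to 5.47: the physical root is X = 0.762.

X = 0.762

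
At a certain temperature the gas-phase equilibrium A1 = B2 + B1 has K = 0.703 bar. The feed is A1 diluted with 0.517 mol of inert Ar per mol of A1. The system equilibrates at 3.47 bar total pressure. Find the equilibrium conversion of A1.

Take 1 mol A1 as basis and let X be its fractional conversion, so ξ = X.
Species balance: n_A1 = 1 − X; n_B2 = X; n_B1 = X; n_I = 0.517 (inert).
Summing: n_T = 1.52 + X.
Mole fractions y_i = n_i/n_T; K = p_B2 p_B1 / (p_A1) with p_i = y_i·P.
Setting this equal to 0.703 bar and taking the physical root (0 < X < 1) gives X = 0.464.

X = 0.464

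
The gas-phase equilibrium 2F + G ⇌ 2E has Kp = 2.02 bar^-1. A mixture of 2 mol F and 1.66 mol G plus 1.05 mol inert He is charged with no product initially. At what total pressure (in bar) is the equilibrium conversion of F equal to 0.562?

P = 3.08 bar

Let X = conversion of F (basis 2 mol F); extent of reaction ξ = X.
At extent ξ: n_F = 2 − 2X; n_G = 1.66 − X; n_E = 2X; n_I = 1.05 (inert).
Total moles n_T = 4.71 − X.
Kp = p_E^2 / (p_F^2 p_G) with p_i = (n_i/n_T)·P.
At X = 0.562: the mole-fraction product g(X) = Π y_i^ν_i = 6.22. Since Kp = g(X)·P^{-1}, P = (g/Kp)^(1/1) = (6.22/2.02)^(1/1) = 3.08 bar.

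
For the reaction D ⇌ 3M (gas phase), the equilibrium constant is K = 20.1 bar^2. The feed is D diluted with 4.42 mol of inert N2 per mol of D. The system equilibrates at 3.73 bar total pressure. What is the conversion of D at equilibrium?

X = 0.804

Basis: 1 mol D initially; let X = conversion of D. Extent ξ = X.
At extent ξ: n_D = 1 − X; n_M = 3X; n_I = 4.42 (inert).
n_T = Σnᵢ = 5.42 + 2X.
y_i = n_i/n_T, p_i = y_i·P. K = p_M^3 / (p_D).
This yields a degree-3 equation in X; solving on (0,1), X = 0.804.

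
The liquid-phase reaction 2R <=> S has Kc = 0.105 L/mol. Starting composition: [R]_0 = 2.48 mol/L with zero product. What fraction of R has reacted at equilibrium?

Let X = conversion of R; extent ξ = 2.48X/2 mol/L.
Concentrations: [R] = 2.48 − 2.48X; [S] = 1.24X.
Kc = [S] / ([R]^2).
Equating to 0.105 L/mol: the physical root is X = 0.274.

X = 0.274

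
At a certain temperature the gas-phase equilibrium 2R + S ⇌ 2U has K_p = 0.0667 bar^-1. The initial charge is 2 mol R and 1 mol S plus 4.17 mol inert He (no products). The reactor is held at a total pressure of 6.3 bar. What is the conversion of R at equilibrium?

Basis: 2 mol R initially; let X = conversion of R. Extent ξ = X.
Species balance: n_R = 2 − 2X; n_S = 1 − X; n_U = 2X; n_I = 4.17 (inert).
Summing: n_T = 7.17 − X.
With p_i = (n_i/n_T)P, K_p = p_U^2 / (p_R^2 p_S).
This yields a degree-3 equation in X; solving on (0,1), X = 0.182.

X = 0.182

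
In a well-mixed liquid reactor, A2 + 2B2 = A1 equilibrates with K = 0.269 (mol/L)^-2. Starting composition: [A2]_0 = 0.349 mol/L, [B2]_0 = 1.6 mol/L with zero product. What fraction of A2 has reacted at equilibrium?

Let X = conversion of A2; extent ξ = 0.349·X mol/L.
Concentrations: [A2] = 0.349 − 0.349X; [B2] = 1.6 − 0.698X; [A1] = 0.349X.
K = [A1] / ([A2] [B2]^2).
Setting equal to 0.269 and solving for X on (0,1) gives X = 0.334.

X = 0.334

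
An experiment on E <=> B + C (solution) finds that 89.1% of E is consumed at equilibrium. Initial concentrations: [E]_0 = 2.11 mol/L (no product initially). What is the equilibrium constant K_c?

K_c = 15.4 mol/L

Let X = conversion of E.
Concentrations: [E] = 2.11 − 2.11X; [B] = 2.11X; [C] = 2.11X.
At X = 0.891: [E] = 0.23, [B] = 1.88, [C] = 1.88.
K_c = [B] [C] / ([E]) = 15.4 mol/L.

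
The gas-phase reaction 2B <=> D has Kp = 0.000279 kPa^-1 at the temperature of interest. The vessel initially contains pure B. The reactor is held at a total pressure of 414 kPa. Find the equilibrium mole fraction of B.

Basis: 1 mol B initially; let X = conversion of B. Extent ξ = 0.5X.
Moles: n_B = 1 − X; n_D = 0.5X.
Total moles n_T = 1 − 0.5X.
y_i = n_i/n_T, p_i = y_i·P. Kp = p_D / (p_B^2).
Equating to 0.000279 kPa^-1 and solving on 0 < X < 1: X = 0.173.
Then n_B = 0.827, n_T = 0.914, so y_B = 0.905.

y_B = 0.905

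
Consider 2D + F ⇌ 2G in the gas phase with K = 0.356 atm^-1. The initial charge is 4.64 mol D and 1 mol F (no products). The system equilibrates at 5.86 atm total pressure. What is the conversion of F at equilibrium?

Basis: 1 mol F initially; let X = conversion of F. Extent ξ = X.
Moles: n_D = 4.64 − 2X; n_F = 1 − X; n_G = 2X.
n_T = Σnᵢ = 5.64 − X.
Mole fractions y_i = n_i/n_T; K = p_G^2 / (p_D^2 p_F) with p_i = y_i·P.
Setting this equal to 0.356 atm^-1 and taking the physical root (0 < X < 1) gives X = 0.645.

X = 0.645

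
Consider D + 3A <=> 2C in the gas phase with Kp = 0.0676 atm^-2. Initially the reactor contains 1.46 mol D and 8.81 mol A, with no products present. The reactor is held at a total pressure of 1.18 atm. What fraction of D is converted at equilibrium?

Take 1.46 mol D as basis and let X be its fractional conversion, so ξ = 1.46X.
Species balance: n_D = 1.46 − 1.46X; n_A = 8.81 − 4.38X; n_C = 2.92X.
n_T = Σnᵢ = 10.3 − 2.92X.
y_i = n_i/n_T, p_i = y_i·P. Kp = p_C^2 / (p_D p_A^3).
Setting this equal to 0.0676 atm^-2 and taking the physical root (0 < X < 1) gives X = 0.248.

X = 0.248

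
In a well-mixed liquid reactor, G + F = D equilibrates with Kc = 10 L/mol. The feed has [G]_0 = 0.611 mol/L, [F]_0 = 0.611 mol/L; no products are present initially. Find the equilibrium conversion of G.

Let X = conversion of G; extent ξ = 0.611·X mol/L.
Concentrations: [G] = 0.611 − 0.611X; [F] = 0.611 − 0.611X; [D] = 0.611X.
Kc = [D] / ([G] [F]).
Solving Kc = 10 for X ∈ (0,1): X = 0.669.

X = 0.669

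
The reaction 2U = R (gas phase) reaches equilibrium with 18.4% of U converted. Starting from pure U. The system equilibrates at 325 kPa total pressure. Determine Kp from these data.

Kp = 0.000386 kPa^-1

Basis: 1 mol U initially; let X = conversion of U. Extent ξ = 0.5X.
Species balance: n_U = 1 − X; n_R = 0.5X.
Summing: n_T = 1 − 0.5X.
At X = 0.184: n_U = 0.816, n_R = 0.092, n_T = 0.908.
p_i = (n_i/n_T)·P. Kp = p_R / (p_U^2) = 0.000386 kPa^-1.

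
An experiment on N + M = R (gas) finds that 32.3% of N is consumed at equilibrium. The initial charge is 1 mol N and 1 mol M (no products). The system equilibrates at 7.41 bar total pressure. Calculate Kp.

Kp = 0.159 bar^-1

Take 1 mol N as basis and let X be its fractional conversion, so ξ = X.
Moles: n_N = 1 − X; n_M = 1 − X; n_R = X.
Summing: n_T = 2 − X.
At X = 0.323: n_N = 0.677, n_M = 0.677, n_R = 0.323, n_T = 1.68.
p_i = (n_i/n_T)·P. Kp = p_R / (p_N p_M) = 0.159 bar^-1.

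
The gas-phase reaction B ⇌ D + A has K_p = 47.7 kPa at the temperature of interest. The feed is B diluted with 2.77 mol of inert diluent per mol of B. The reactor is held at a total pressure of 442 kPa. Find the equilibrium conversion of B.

X = 0.486

Take 1 mol B as basis and let X be its fractional conversion, so ξ = X.
Species balance: n_B = 1 − X; n_D = X; n_A = X; n_I = 2.77 (inert).
Total moles n_T = 3.77 + X.
y_i = n_i/n_T, p_i = y_i·P. K_p = p_D p_A / (p_B).
Substituting and setting equal to 47.7 kPa gives a polynomial in X; the root in (0,1) is X = 0.486.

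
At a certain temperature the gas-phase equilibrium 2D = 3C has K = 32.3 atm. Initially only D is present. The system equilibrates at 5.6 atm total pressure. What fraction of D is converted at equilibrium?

X = 0.651

Let X = conversion of D (basis 1 mol D); extent of reaction ξ = 0.5X.
Mole table: n_D = 1 − X; n_C = 1.5X.
n_T = Σnᵢ = 1 + 0.5X.
Mole fractions y_i = n_i/n_T; K = p_C^3 / (p_D^2) with p_i = y_i·P.
This yields a degree-3 equation in X; solving on (0,1), X = 0.651.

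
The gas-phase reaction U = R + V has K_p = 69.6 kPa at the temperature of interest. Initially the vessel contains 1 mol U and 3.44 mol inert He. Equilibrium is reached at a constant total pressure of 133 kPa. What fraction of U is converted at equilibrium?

Let X = conversion of U (basis 1 mol U); extent of reaction ξ = X.
Mole table: n_U = 1 − X; n_R = X; n_V = X; n_I = 3.44 (inert).
Summing: n_T = 4.44 + X.
Mole fractions y_i = n_i/n_T; K_p = p_R p_V / (p_U) with p_i = y_i·P.
Equating to 69.6 kPa and solving on 0 < X < 1: X = 0.778.

X = 0.778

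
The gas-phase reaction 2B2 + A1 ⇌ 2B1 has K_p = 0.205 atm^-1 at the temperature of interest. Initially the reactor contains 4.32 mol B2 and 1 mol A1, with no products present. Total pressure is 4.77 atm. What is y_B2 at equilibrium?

Basis: 1 mol A1 initially; let X = conversion of A1. Extent ξ = X.
Moles: n_B2 = 4.32 − 2X; n_A1 = 1 − X; n_B1 = 2X.
Total moles n_T = 5.32 − X.
With p_i = (n_i/n_T)P, K_p = p_B1^2 / (p_B2^2 p_A1).
This yields a degree-3 equation in X; solving on (0,1), X = 0.516.
Then n_B2 = 3.29, n_T = 4.8, so y_B2 = 0.684.

y_B2 = 0.684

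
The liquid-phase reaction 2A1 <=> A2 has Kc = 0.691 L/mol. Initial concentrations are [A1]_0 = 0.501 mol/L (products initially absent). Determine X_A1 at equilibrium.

X = 0.320

Let X = conversion of A1; extent ξ = 0.501X/2 mol/L.
Concentrations: [A1] = 0.501 − 0.501X; [A2] = 0.251X.
Kc = [A2] / ([A1]^2).
Equating to 0.691 L/mol: the physical root is X = 0.320.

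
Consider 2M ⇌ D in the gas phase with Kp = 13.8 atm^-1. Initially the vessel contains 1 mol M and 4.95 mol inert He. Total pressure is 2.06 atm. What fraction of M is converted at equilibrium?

Basis: 1 mol M initially; let X = conversion of M. Extent ξ = 0.5X.
Moles: n_M = 1 − X; n_D = 0.5X; n_I = 4.95 (inert).
Total moles n_T = 5.95 − 0.5X.
Mole fractions y_i = n_i/n_T; Kp = p_D / (p_M^2) with p_i = y_i·P.
Equating to 13.8 atm^-1 and solving on 0 < X < 1: X = 0.732.

X = 0.732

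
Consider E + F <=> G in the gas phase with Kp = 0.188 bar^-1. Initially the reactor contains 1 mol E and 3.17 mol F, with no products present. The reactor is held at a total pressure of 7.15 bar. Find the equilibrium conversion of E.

Take 1 mol E as basis and let X be its fractional conversion, so ξ = X.
Moles: n_E = 1 − X; n_F = 3.17 − X; n_G = X.
Summing: n_T = 4.17 − X.
With p_i = (n_i/n_T)P, Kp = p_G / (p_E p_F).
Substituting and setting equal to 0.188 bar^-1 gives a polynomial in X; the root in (0,1) is X = 0.495.

X = 0.495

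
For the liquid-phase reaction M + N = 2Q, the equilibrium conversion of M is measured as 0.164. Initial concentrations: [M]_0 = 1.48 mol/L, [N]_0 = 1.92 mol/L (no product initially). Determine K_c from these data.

K_c = 0.114

Let X = conversion of M.
Concentrations: [M] = 1.48 − 1.48X; [N] = 1.92 − 1.48X; [Q] = 2.96X.
At X = 0.164: [M] = 1.24, [N] = 1.68, [Q] = 0.485.
K_c = [Q]^2 / ([M] [N]) = 0.114.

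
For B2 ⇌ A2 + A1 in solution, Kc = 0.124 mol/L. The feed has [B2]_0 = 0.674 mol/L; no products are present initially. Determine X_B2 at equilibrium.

X = 0.347

Let X = conversion of B2; extent ξ = 0.674·X mol/L.
Concentrations: [B2] = 0.674 − 0.674X; [A2] = 0.674X; [A1] = 0.674X.
Kc = [A2] [A1] / ([B2]).
Solving Kc = 0.124 for X ∈ (0,1): X = 0.347.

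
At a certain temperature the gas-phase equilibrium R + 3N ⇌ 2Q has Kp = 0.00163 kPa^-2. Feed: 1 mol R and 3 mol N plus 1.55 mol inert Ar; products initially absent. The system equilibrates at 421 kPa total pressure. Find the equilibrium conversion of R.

X = 0.739

Basis: 1 mol R initially; let X = conversion of R. Extent ξ = X.
Mole table: n_R = 1 − X; n_N = 3 − 3X; n_Q = 2X; n_I = 1.55 (inert).
Total moles n_T = 5.55 − 2X.
y_i = n_i/n_T, p_i = y_i·P. Kp = p_Q^2 / (p_R p_N^3).
This yields a degree-4 equation in X; solving on (0,1), X = 0.739.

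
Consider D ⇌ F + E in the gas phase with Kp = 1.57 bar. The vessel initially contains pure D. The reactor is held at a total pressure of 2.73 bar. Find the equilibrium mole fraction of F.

y_F = 0.377

Basis: 1 mol D initially; let X = conversion of D. Extent ξ = X.
Mole table: n_D = 1 − X; n_F = X; n_E = X.
Summing: n_T = 1 + X.
Mole fractions y_i = n_i/n_T; Kp = p_F p_E / (p_D) with p_i = y_i·P.
Substituting and setting equal to 1.57 bar gives a polynomial in X; the root in (0,1) is X = 0.604.
Then n_F = 0.604, n_T = 1.6, so y_F = 0.377.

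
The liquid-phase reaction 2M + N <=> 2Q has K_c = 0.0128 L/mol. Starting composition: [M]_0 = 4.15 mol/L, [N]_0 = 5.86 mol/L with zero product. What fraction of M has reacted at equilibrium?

X = 0.209

Let X = conversion of M; extent ξ = 4.15X/2 mol/L.
Concentrations: [M] = 4.15 − 4.15X; [N] = 5.86 − 2.08X; [Q] = 4.15X.
K_c = [Q]^2 / ([M]^2 [N]).
This equals 0.0128 at X = 0.209 (the root in 0 < X < 1).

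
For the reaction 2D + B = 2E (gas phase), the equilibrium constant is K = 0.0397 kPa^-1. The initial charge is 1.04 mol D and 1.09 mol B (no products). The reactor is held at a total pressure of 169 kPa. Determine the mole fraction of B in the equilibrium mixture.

y_B = 0.423

Basis: 1.04 mol D initially; let X = conversion of D. Extent ξ = 0.52X.
At extent ξ: n_D = 1.04 − 1.04X; n_B = 1.09 − 0.52X; n_E = 1.04X.
n_T = Σnᵢ = 2.13 − 0.52X.
With p_i = (n_i/n_T)P, K = p_E^2 / (p_D^2 p_B).
This yields a degree-3 equation in X; solving on (0,1), X = 0.628.
Then n_B = 0.764, n_T = 1.8, so y_B = 0.423.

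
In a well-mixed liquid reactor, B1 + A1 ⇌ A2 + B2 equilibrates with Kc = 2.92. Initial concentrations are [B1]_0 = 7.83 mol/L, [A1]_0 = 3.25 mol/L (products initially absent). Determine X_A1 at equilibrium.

Let X = conversion of A1; extent ξ = 3.25·X mol/L.
Concentrations: [B1] = 7.83 − 3.25X; [A1] = 3.25 − 3.25X; [A2] = 3.25X; [B2] = 3.25X.
Kc = [A2] [B2] / ([B1] [A1]).
Equating to 2.92: the physical root is X = 0.844.

X = 0.844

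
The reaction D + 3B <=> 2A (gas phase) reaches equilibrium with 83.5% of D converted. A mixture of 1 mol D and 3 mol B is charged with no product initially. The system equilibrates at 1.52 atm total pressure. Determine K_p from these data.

K_p = 327 atm^-2

Basis: 1 mol D initially; let X = conversion of D. Extent ξ = X.
Moles: n_D = 1 − X; n_B = 3 − 3X; n_A = 2X.
Total moles n_T = 4 − 2X.
At X = 0.835: n_D = 0.165, n_B = 0.495, n_A = 1.67, n_T = 2.33.
p_i = (n_i/n_T)·P. K_p = p_A^2 / (p_D p_B^3) = 327 atm^-2.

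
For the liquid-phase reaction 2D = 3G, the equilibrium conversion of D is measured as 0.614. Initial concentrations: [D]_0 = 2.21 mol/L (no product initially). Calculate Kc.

Let X = conversion of D.
Concentrations: [D] = 2.21 − 2.21X; [G] = 3.31X.
At X = 0.614: [D] = 0.853, [G] = 2.04.
Kc = [G]^3 / ([D]^2) = 11.6 mol/L.

Kc = 11.6 mol/L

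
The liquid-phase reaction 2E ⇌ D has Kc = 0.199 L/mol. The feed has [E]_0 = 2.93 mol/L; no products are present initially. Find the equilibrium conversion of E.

X = 0.408

Let X = conversion of E; extent ξ = 2.93X/2 mol/L.
Concentrations: [E] = 2.93 − 2.93X; [D] = 1.47X.
Kc = [D] / ([E]^2).
Setting equal to 0.199 and solving for X on (0,1) gives X = 0.408.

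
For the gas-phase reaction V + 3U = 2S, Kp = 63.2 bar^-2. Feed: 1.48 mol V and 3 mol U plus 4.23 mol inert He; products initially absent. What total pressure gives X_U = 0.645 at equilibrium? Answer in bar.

Basis: 3 mol U initially; let X = conversion of U. Extent ξ = X.
Moles: n_V = 1.48 − X; n_U = 3 − 3X; n_S = 2X; n_I = 4.23 (inert).
Total moles n_T = 8.71 − 2X.
Kp = p_S^2 / (p_V p_U^3) with p_i = (n_i/n_T)·P.
At X = 0.645: the mole-fraction product g(X) = Π y_i^ν_i = 90.83. Since Kp = g(X)·P^{-2}, P = (g/Kp)^(1/2) = (90.83/63.2)^(1/2) = 1.2 bar.

P = 1.2 bar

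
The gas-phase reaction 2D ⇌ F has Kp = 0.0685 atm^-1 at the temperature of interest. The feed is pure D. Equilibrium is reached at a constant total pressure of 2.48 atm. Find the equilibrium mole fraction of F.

Take 1 mol D as basis and let X be its fractional conversion, so ξ = 0.5X.
Species balance: n_D = 1 − X; n_F = 0.5X.
Summing: n_T = 1 − 0.5X.
Mole fractions y_i = n_i/n_T; Kp = p_F / (p_D^2) with p_i = y_i·P.
Equating to 0.0685 atm^-1 and solving on 0 < X < 1: X = 0.228.
Then n_F = 0.114, n_T = 0.886, so y_F = 0.129.

y_F = 0.129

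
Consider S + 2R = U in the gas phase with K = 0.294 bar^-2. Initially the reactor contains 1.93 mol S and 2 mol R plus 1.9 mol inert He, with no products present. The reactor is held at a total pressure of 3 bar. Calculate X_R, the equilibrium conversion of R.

Basis: 2 mol R initially; let X = conversion of R. Extent ξ = X.
At extent ξ: n_S = 1.93 − X; n_R = 2 − 2X; n_U = X; n_I = 1.9 (inert).
Total moles n_T = 5.83 − 2X.
Mole fractions y_i = n_i/n_T; K = p_U / (p_S p_R^2) with p_i = y_i·P.
Equating to 0.294 bar^-2 and solving on 0 < X < 1: X = 0.305.

X = 0.305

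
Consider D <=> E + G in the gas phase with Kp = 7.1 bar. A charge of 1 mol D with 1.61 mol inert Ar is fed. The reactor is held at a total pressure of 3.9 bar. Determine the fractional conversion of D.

Basis: 1 mol D initially; let X = conversion of D. Extent ξ = X.
Moles: n_D = 1 − X; n_E = X; n_G = X; n_I = 1.61 (inert).
n_T = Σnᵢ = 2.61 + X.
y_i = n_i/n_T, p_i = y_i·P. Kp = p_E p_G / (p_D).
Setting this equal to 7.1 bar and taking the physical root (0 < X < 1) gives X = 0.878.

X = 0.878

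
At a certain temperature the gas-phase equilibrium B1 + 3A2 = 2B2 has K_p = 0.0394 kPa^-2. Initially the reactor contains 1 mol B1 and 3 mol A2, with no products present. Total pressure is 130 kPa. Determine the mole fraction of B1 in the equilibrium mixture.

y_B1 = 0.073

Take 1 mol B1 as basis and let X be its fractional conversion, so ξ = X.
Mole table: n_B1 = 1 − X; n_A2 = 3 − 3X; n_B2 = 2X.
Summing: n_T = 4 − 2X.
y_i = n_i/n_T, p_i = y_i·P. K_p = p_B2^2 / (p_B1 p_A2^3).
This yields a degree-4 equation in X; solving on (0,1), X = 0.830.
Then n_B1 = 0.17, n_T = 2.34, so y_B1 = 0.073.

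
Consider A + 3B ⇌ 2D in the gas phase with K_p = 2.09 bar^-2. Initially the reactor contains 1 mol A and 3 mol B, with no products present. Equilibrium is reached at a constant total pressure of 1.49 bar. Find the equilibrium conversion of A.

Let X = conversion of A (basis 1 mol A); extent of reaction ξ = X.
At extent ξ: n_A = 1 − X; n_B = 3 − 3X; n_D = 2X.
Total moles n_T = 4 − 2X.
Mole fractions y_i = n_i/n_T; K_p = p_D^2 / (p_A p_B^3) with p_i = y_i·P.
Setting this equal to 2.09 bar^-2 and taking the physical root (0 < X < 1) gives X = 0.487.

X = 0.487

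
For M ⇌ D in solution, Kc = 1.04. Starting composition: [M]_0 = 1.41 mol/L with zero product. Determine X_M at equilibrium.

Let X = conversion of M; extent ξ = 1.41·X mol/L.
Concentrations: [M] = 1.41 − 1.41X; [D] = 1.41X.
Kc = [D] / ([M]).
This equals 1.04 at X = 0.510 (the root in 0 < X < 1).

X = 0.510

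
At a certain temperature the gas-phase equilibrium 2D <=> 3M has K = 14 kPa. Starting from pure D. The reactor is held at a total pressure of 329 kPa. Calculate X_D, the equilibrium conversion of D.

Basis: 1 mol D initially; let X = conversion of D. Extent ξ = 0.5X.
Species balance: n_D = 1 − X; n_M = 1.5X.
n_T = Σnᵢ = 1 + 0.5X.
y_i = n_i/n_T, p_i = y_i·P. K = p_M^3 / (p_D^2).
This yields a degree-3 equation in X; solving on (0,1), X = 0.206.

X = 0.206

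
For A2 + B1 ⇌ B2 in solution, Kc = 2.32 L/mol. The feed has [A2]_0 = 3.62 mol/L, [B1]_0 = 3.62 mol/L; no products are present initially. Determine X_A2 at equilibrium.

X = 0.709

Let X = conversion of A2; extent ξ = 3.62·X mol/L.
Concentrations: [A2] = 3.62 − 3.62X; [B1] = 3.62 − 3.62X; [B2] = 3.62X.
Kc = [B2] / ([A2] [B1]).
Setting equal to 2.32 and solving for X on (0,1) gives X = 0.709.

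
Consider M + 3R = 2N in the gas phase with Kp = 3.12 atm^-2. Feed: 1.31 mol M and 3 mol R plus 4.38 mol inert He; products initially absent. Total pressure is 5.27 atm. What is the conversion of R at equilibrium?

X = 0.623

Take 3 mol R as basis and let X be its fractional conversion, so ξ = X.
Moles: n_M = 1.31 − X; n_R = 3 − 3X; n_N = 2X; n_I = 4.38 (inert).
n_T = Σnᵢ = 8.69 − 2X.
Mole fractions y_i = n_i/n_T; Kp = p_N^2 / (p_M p_R^3) with p_i = y_i·P.
Equating to 3.12 atm^-2 and solving on 0 < X < 1: X = 0.623.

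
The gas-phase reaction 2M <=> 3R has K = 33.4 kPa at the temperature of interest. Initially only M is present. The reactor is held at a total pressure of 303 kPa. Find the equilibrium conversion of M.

Let X = conversion of M (basis 1 mol M); extent of reaction ξ = 0.5X.
At extent ξ: n_M = 1 − X; n_R = 1.5X.
n_T = Σnᵢ = 1 + 0.5X.
y_i = n_i/n_T, p_i = y_i·P. K = p_R^3 / (p_M^2).
Substituting and setting equal to 33.4 kPa gives a polynomial in X; the root in (0,1) is X = 0.270.

X = 0.270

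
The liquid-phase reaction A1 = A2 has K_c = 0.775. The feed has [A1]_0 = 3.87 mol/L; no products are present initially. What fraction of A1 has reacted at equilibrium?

X = 0.437

Let X = conversion of A1; extent ξ = 3.87·X mol/L.
Concentrations: [A1] = 3.87 − 3.87X; [A2] = 3.87X.
K_c = [A2] / ([A1]).
Setting equal to 0.775 and solving for X on (0,1) gives X = 0.437.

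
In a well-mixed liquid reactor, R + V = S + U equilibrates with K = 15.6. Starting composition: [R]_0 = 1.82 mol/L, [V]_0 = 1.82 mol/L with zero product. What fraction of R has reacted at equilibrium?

X = 0.798

Let X = conversion of R; extent ξ = 1.82·X mol/L.
Concentrations: [R] = 1.82 − 1.82X; [V] = 1.82 − 1.82X; [S] = 1.82X; [U] = 1.82X.
K = [S] [U] / ([R] [V]).
Solving K = 15.6 for X ∈ (0,1): X = 0.798.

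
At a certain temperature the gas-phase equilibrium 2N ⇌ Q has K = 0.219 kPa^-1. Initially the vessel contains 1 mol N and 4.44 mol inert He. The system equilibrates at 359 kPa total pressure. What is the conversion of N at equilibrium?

Basis: 1 mol N initially; let X = conversion of N. Extent ξ = 0.5X.
Species balance: n_N = 1 − X; n_Q = 0.5X; n_I = 4.44 (inert).
n_T = Σnᵢ = 5.44 − 0.5X.
y_i = n_i/n_T, p_i = y_i·P. K = p_Q / (p_N^2).
This yields a degree-2 equation in X; solving on (0,1), X = 0.837.

X = 0.837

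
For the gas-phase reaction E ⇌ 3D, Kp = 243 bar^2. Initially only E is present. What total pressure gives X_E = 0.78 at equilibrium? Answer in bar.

P = 5.23 bar

Take 1 mol E as basis and let X be its fractional conversion, so ξ = X.
At extent ξ: n_E = 1 − X; n_D = 3X.
Total moles n_T = 1 + 2X.
Kp = p_D^3 / (p_E) with p_i = (n_i/n_T)·P.
At X = 0.78: the mole-fraction product g(X) = Π y_i^ν_i = 8.887. Since Kp = g(X)·P^{2}, P = (Kp/g)^(1/2) = (243/8.887)^(1/2) = 5.23 bar.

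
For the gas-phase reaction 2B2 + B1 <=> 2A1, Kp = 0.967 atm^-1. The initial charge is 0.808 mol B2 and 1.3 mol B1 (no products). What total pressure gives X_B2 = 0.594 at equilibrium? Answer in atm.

P = 3.9 atm

Basis: 0.808 mol B2 initially; let X = conversion of B2. Extent ξ = 0.404X.
At extent ξ: n_B2 = 0.808 − 0.808X; n_B1 = 1.3 − 0.404X; n_A1 = 0.808X.
Total moles n_T = 2.11 − 0.404X.
Kp = p_A1^2 / (p_B2^2 p_B1) with p_i = (n_i/n_T)·P.
At X = 0.594: the mole-fraction product g(X) = Π y_i^ν_i = 3.772. Since Kp = g(X)·P^{-1}, P = (g/Kp)^(1/1) = (3.772/0.967)^(1/1) = 3.9 atm.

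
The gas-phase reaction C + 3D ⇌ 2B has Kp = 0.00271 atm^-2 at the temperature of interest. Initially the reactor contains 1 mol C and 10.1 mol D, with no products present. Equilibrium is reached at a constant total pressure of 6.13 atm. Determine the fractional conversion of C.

X = 0.340

Take 1 mol C as basis and let X be its fractional conversion, so ξ = X.
Mole table: n_C = 1 − X; n_D = 10.1 − 3X; n_B = 2X.
Summing: n_T = 11.1 − 2X.
Mole fractions y_i = n_i/n_T; Kp = p_B^2 / (p_C p_D^3) with p_i = y_i·P.
This yields a degree-4 equation in X; solving on (0,1), X = 0.340.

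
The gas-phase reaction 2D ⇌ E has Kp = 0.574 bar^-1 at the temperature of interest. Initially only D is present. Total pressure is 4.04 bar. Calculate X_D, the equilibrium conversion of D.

X = 0.688

Take 1 mol D as basis and let X be its fractional conversion, so ξ = 0.5X.
Species balance: n_D = 1 − X; n_E = 0.5X.
Summing: n_T = 1 − 0.5X.
With p_i = (n_i/n_T)P, Kp = p_E / (p_D^2).
Equating to 0.574 bar^-1 and solving on 0 < X < 1: X = 0.688.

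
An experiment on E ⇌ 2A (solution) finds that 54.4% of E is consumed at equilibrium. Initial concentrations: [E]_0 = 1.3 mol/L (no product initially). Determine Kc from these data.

Let X = conversion of E.
Concentrations: [E] = 1.3 − 1.3X; [A] = 2.6X.
At X = 0.544: [E] = 0.593, [A] = 1.41.
Kc = [A]^2 / ([E]) = 3.37 mol/L.

Kc = 3.37 mol/L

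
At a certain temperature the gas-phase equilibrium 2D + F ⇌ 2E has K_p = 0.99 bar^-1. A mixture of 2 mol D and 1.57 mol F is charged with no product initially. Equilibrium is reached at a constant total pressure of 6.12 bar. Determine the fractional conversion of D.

Take 2 mol D as basis and let X be its fractional conversion, so ξ = X.
Species balance: n_D = 2 − 2X; n_F = 1.57 − X; n_E = 2X.
n_T = Σnᵢ = 3.57 − X.
Mole fractions y_i = n_i/n_T; K_p = p_E^2 / (p_D^2 p_F) with p_i = y_i·P.
This yields a degree-3 equation in X; solving on (0,1), X = 0.586.

X = 0.586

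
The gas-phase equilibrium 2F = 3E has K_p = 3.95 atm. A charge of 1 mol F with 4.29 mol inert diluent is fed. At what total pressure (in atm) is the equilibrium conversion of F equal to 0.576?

P = 6.14 atm

Take 1 mol F as basis and let X be its fractional conversion, so ξ = 0.5X.
At extent ξ: n_F = 1 − X; n_E = 1.5X; n_I = 4.29 (inert).
n_T = Σnᵢ = 5.29 + 0.5X.
K_p = p_E^3 / (p_F^2) with p_i = (n_i/n_T)·P.
At X = 0.576: the mole-fraction product g(X) = Π y_i^ν_i = 0.6432. Since K_p = g(X)·P^{1}, P = (K_p/g)^(1/1) = (3.95/0.6432)^(1/1) = 6.14 atm.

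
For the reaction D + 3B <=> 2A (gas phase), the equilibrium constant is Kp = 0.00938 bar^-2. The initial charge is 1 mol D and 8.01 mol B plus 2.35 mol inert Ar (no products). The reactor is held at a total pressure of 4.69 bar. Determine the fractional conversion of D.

X = 0.325

Basis: 1 mol D initially; let X = conversion of D. Extent ξ = X.
Mole table: n_D = 1 − X; n_B = 8.01 − 3X; n_A = 2X; n_I = 2.35 (inert).
Summing: n_T = 11.4 − 2X.
Mole fractions y_i = n_i/n_T; Kp = p_A^2 / (p_D p_B^3) with p_i = y_i·P.
Substituting and setting equal to 0.00938 bar^-2 gives a polynomial in X; the root in (0,1) is X = 0.325.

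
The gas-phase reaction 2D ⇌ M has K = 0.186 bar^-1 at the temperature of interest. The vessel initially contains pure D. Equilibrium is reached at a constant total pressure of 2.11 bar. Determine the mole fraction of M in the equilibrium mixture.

Let X = conversion of D (basis 1 mol D); extent of reaction ξ = 0.5X.
Mole table: n_D = 1 − X; n_M = 0.5X.
n_T = Σnᵢ = 1 − 0.5X.
Mole fractions y_i = n_i/n_T; K = p_M / (p_D^2) with p_i = y_i·P.
This yields a degree-2 equation in X; solving on (0,1), X = 0.376.
Then n_M = 0.188, n_T = 0.812, so y_M = 0.232.

y_M = 0.232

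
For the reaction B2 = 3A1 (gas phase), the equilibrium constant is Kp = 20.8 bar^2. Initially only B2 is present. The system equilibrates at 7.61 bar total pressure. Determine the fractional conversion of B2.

Let X = conversion of B2 (basis 1 mol B2); extent of reaction ξ = X.
Mole table: n_B2 = 1 − X; n_A1 = 3X.
n_T = Σnᵢ = 1 + 2X.
Mole fractions y_i = n_i/n_T; Kp = p_A1^3 / (p_B2) with p_i = y_i·P.
Substituting and setting equal to 20.8 bar^2 gives a polynomial in X; the root in (0,1) is X = 0.286.

X = 0.286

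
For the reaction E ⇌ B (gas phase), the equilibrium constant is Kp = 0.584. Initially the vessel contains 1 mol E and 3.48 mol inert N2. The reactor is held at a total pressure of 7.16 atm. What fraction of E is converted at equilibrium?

X = 0.369

Basis: 1 mol E initially; let X = conversion of E. Extent ξ = X.
Moles: n_E = 1 − X; n_B = X; n_I = 3.48 (inert).
Total moles n_T = 4.48 (Δν = 0, constant).
Mole fractions y_i = n_i/n_T; Kp = p_B / (p_E) with p_i = y_i·P.
Setting this equal to 0.584 and taking the physical root (0 < X < 1) gives X = 0.369.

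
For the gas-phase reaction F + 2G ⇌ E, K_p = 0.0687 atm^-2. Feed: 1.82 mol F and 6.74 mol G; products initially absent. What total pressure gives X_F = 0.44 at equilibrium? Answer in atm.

Basis: 1.82 mol F initially; let X = conversion of F. Extent ξ = 1.82X.
At extent ξ: n_F = 1.82 − 1.82X; n_G = 6.74 − 3.64X; n_E = 1.82X.
Summing: n_T = 8.56 − 3.64X.
K_p = p_E / (p_F p_G^2) with p_i = (n_i/n_T)·P.
At X = 0.44: the mole-fraction product g(X) = Π y_i^ν_i = 1.441. Since K_p = g(X)·P^{-2}, P = (g/K_p)^(1/2) = (1.441/0.0687)^(1/2) = 4.58 atm.

P = 4.58 atm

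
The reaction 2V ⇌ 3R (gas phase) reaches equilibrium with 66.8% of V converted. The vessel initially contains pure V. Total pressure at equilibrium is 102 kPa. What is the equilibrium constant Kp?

Kp = 698 kPa

Let X = conversion of V (basis 1 mol V); extent of reaction ξ = 0.5X.
At extent ξ: n_V = 1 − X; n_R = 1.5X.
Total moles n_T = 1 + 0.5X.
At X = 0.668: n_V = 0.332, n_R = 1, n_T = 1.33.
p_i = (n_i/n_T)·P. Kp = p_R^3 / (p_V^2) = 698 kPa.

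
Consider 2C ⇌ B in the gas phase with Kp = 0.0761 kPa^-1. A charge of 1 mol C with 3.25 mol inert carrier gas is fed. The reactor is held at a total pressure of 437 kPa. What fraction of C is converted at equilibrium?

Take 1 mol C as basis and let X be its fractional conversion, so ξ = 0.5X.
Species balance: n_C = 1 − X; n_B = 0.5X; n_I = 3.25 (inert).
n_T = Σnᵢ = 4.25 − 0.5X.
y_i = n_i/n_T, p_i = y_i·P. Kp = p_B / (p_C^2).
Equating to 0.0761 kPa^-1 and solving on 0 < X < 1: X = 0.786.

X = 0.786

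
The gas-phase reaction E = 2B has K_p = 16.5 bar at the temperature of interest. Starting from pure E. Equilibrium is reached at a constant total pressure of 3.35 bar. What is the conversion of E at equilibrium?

Basis: 1 mol E initially; let X = conversion of E. Extent ξ = X.
Species balance: n_E = 1 − X; n_B = 2X.
Summing: n_T = 1 + X.
Mole fractions y_i = n_i/n_T; K_p = p_B^2 / (p_E) with p_i = y_i·P.
Setting this equal to 16.5 bar and taking the physical root (0 < X < 1) gives X = 0.743.

X = 0.743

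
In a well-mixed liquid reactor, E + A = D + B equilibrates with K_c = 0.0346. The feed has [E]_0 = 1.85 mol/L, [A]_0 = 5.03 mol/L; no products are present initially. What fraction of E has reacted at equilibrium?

X = 0.253

Let X = conversion of E; extent ξ = 1.85·X mol/L.
Concentrations: [E] = 1.85 − 1.85X; [A] = 5.03 − 1.85X; [D] = 1.85X; [B] = 1.85X.
K_c = [D] [B] / ([E] [A]).
Solving K_c = 0.0346 for X ∈ (0,1): X = 0.253.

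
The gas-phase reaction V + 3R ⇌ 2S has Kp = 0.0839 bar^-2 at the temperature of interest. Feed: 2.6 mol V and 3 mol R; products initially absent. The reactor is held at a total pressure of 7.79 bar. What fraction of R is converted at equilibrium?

Let X = conversion of R (basis 3 mol R); extent of reaction ξ = X.
Mole table: n_V = 2.6 − X; n_R = 3 − 3X; n_S = 2X.
n_T = Σnᵢ = 5.6 − 2X.
y_i = n_i/n_T, p_i = y_i·P. Kp = p_S^2 / (p_V p_R^3).
Equating to 0.0839 bar^-2 and solving on 0 < X < 1: X = 0.555.

X = 0.555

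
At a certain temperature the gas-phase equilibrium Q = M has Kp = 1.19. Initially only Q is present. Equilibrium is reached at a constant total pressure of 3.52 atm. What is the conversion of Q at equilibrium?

Let X = conversion of Q (basis 1 mol Q); extent of reaction ξ = X.
Mole table: n_Q = 1 − X; n_M = X.
n_T stays at 1 (no change in mole number).
With p_i = (n_i/n_T)P, Kp = p_M / (p_Q).
Substituting and setting equal to 1.19 gives a polynomial in X; the root in (0,1) is X = 0.543.

X = 0.543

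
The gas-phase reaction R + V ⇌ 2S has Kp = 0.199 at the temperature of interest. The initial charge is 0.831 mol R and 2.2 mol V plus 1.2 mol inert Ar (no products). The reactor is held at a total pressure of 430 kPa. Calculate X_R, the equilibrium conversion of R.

X = 0.289

Take 0.831 mol R as basis and let X be its fractional conversion, so ξ = 0.831X.
At extent ξ: n_R = 0.831 − 0.831X; n_V = 2.2 − 0.831X; n_S = 1.66X; n_I = 1.2 (inert).
Since Δν = 0, n_T = 4.23 throughout.
Mole fractions y_i = n_i/n_T; Kp = p_S^2 / (p_R p_V) with p_i = y_i·P.
Equating to 0.199 and solving on 0 < X < 1: X = 0.289.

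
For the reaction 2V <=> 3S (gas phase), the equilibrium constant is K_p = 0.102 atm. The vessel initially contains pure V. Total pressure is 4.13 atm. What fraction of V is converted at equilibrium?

X = 0.176

Let X = conversion of V (basis 1 mol V); extent of reaction ξ = 0.5X.
At extent ξ: n_V = 1 − X; n_S = 1.5X.
Total moles n_T = 1 + 0.5X.
y_i = n_i/n_T, p_i = y_i·P. K_p = p_S^3 / (p_V^2).
Equating to 0.102 atm and solving on 0 < X < 1: X = 0.176.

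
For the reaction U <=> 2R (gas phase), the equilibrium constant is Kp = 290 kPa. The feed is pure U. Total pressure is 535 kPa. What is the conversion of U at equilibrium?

Let X = conversion of U (basis 1 mol U); extent of reaction ξ = X.
Species balance: n_U = 1 − X; n_R = 2X.
Summing: n_T = 1 + X.
y_i = n_i/n_T, p_i = y_i·P. Kp = p_R^2 / (p_U).
Substituting and setting equal to 290 kPa gives a polynomial in X; the root in (0,1) is X = 0.345.

X = 0.345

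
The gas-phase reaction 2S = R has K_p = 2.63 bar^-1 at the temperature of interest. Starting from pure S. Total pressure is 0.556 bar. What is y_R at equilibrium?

y_R = 0.447

Basis: 1 mol S initially; let X = conversion of S. Extent ξ = 0.5X.
Species balance: n_S = 1 − X; n_R = 0.5X.
n_T = Σnᵢ = 1 − 0.5X.
Mole fractions y_i = n_i/n_T; K_p = p_R / (p_S^2) with p_i = y_i·P.
Setting this equal to 2.63 bar^-1 and taking the physical root (0 < X < 1) gives X = 0.618.
Then n_R = 0.309, n_T = 0.691, so y_R = 0.447.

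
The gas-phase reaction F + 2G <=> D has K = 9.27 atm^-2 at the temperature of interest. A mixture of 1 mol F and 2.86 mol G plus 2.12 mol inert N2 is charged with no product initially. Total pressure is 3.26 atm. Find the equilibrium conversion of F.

X = 0.872

Let X = conversion of F (basis 1 mol F); extent of reaction ξ = X.
Moles: n_F = 1 − X; n_G = 2.86 − 2X; n_D = X; n_I = 2.12 (inert).
n_T = Σnᵢ = 5.98 − 2X.
With p_i = (n_i/n_T)P, K = p_D / (p_F p_G^2).
Setting this equal to 9.27 atm^-2 and taking the physical root (0 < X < 1) gives X = 0.872.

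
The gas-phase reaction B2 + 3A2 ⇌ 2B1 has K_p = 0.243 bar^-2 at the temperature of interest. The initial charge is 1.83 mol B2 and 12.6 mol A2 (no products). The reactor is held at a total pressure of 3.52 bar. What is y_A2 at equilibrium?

y_A2 = 0.732

Take 1.83 mol B2 as basis and let X be its fractional conversion, so ξ = 1.83X.
Moles: n_B2 = 1.83 − 1.83X; n_A2 = 12.6 − 5.49X; n_B1 = 3.66X.
Summing: n_T = 14.4 − 3.66X.
y_i = n_i/n_T, p_i = y_i·P. K_p = p_B1^2 / (p_B2 p_A2^3).
Setting this equal to 0.243 bar^-2 and taking the physical root (0 < X < 1) gives X = 0.724.
Then n_A2 = 8.62, n_T = 11.8, so y_A2 = 0.732.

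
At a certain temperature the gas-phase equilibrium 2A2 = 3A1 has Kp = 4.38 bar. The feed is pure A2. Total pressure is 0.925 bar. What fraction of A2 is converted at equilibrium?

X = 0.631

Basis: 1 mol A2 initially; let X = conversion of A2. Extent ξ = 0.5X.
Mole table: n_A2 = 1 − X; n_A1 = 1.5X.
Total moles n_T = 1 + 0.5X.
With p_i = (n_i/n_T)P, Kp = p_A1^3 / (p_A2^2).
This yields a degree-3 equation in X; solving on (0,1), X = 0.631.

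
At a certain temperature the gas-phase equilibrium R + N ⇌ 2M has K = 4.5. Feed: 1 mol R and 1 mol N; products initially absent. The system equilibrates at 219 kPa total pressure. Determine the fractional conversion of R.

Basis: 1 mol R initially; let X = conversion of R. Extent ξ = X.
Mole table: n_R = 1 − X; n_N = 1 − X; n_M = 2X.
Since Δν = 0, n_T = 2 throughout.
y_i = n_i/n_T, p_i = y_i·P. K = p_M^2 / (p_R p_N).
Setting this equal to 4.5 and taking the physical root (0 < X < 1) gives X = 0.515.

X = 0.515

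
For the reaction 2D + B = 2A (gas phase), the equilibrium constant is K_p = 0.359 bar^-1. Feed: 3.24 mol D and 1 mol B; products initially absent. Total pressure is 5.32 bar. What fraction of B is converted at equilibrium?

X = 0.533

Take 1 mol B as basis and let X be its fractional conversion, so ξ = X.
Mole table: n_D = 3.24 − 2X; n_B = 1 − X; n_A = 2X.
n_T = Σnᵢ = 4.24 − X.
With p_i = (n_i/n_T)P, K_p = p_A^2 / (p_D^2 p_B).
Substituting and setting equal to 0.359 bar^-1 gives a polynomial in X; the root in (0,1) is X = 0.533.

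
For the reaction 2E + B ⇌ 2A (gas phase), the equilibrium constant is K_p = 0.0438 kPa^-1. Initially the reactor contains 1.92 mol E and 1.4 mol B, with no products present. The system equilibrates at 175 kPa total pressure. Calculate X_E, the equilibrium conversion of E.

X = 0.602

Basis: 1.92 mol E initially; let X = conversion of E. Extent ξ = 0.96X.
Species balance: n_E = 1.92 − 1.92X; n_B = 1.4 − 0.96X; n_A = 1.92X.
Summing: n_T = 3.32 − 0.96X.
y_i = n_i/n_T, p_i = y_i·P. K_p = p_A^2 / (p_E^2 p_B).
Substituting and setting equal to 0.0438 kPa^-1 gives a polynomial in X; the root in (0,1) is X = 0.602.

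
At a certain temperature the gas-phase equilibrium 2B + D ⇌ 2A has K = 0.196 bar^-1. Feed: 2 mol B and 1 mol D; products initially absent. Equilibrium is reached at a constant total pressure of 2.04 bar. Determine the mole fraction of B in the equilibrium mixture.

Basis: 2 mol B initially; let X = conversion of B. Extent ξ = X.
At extent ξ: n_B = 2 − 2X; n_D = 1 − X; n_A = 2X.
n_T = Σnᵢ = 3 − X.
Mole fractions y_i = n_i/n_T; K = p_A^2 / (p_B^2 p_D) with p_i = y_i·P.
Equating to 0.196 bar^-1 and solving on 0 < X < 1: X = 0.248.
Then n_B = 1.5, n_T = 2.75, so y_B = 0.546.

y_B = 0.546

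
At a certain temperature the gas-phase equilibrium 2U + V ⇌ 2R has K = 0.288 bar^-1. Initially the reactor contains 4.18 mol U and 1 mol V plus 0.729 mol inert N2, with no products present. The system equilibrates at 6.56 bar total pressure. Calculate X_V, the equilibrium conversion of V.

Basis: 1 mol V initially; let X = conversion of V. Extent ξ = X.
Species balance: n_U = 4.18 − 2X; n_V = 1 − X; n_R = 2X; n_I = 0.729 (inert).
Total moles n_T = 5.91 − X.
Mole fractions y_i = n_i/n_T; K = p_R^2 / (p_U^2 p_V) with p_i = y_i·P.
Equating to 0.288 bar^-1 and solving on 0 < X < 1: X = 0.581.

X = 0.581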